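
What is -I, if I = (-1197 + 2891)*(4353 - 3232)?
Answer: -1898974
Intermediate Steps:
I = 1898974 (I = 1694*1121 = 1898974)
-I = -1*1898974 = -1898974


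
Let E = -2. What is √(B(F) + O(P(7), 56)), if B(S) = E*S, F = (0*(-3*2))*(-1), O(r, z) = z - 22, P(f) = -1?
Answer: √34 ≈ 5.8309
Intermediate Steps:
O(r, z) = -22 + z
F = 0 (F = (0*(-6))*(-1) = 0*(-1) = 0)
B(S) = -2*S
√(B(F) + O(P(7), 56)) = √(-2*0 + (-22 + 56)) = √(0 + 34) = √34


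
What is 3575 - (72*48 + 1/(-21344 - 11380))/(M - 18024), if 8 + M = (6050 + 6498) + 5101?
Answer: 44919613043/12533292 ≈ 3584.0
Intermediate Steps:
M = 17641 (M = -8 + ((6050 + 6498) + 5101) = -8 + (12548 + 5101) = -8 + 17649 = 17641)
3575 - (72*48 + 1/(-21344 - 11380))/(M - 18024) = 3575 - (72*48 + 1/(-21344 - 11380))/(17641 - 18024) = 3575 - (3456 + 1/(-32724))/(-383) = 3575 - (3456 - 1/32724)*(-1)/383 = 3575 - 113094143*(-1)/(32724*383) = 3575 - 1*(-113094143/12533292) = 3575 + 113094143/12533292 = 44919613043/12533292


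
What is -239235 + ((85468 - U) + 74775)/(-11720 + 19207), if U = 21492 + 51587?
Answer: -1791065281/7487 ≈ -2.3922e+5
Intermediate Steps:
U = 73079
-239235 + ((85468 - U) + 74775)/(-11720 + 19207) = -239235 + ((85468 - 1*73079) + 74775)/(-11720 + 19207) = -239235 + ((85468 - 73079) + 74775)/7487 = -239235 + (12389 + 74775)*(1/7487) = -239235 + 87164*(1/7487) = -239235 + 87164/7487 = -1791065281/7487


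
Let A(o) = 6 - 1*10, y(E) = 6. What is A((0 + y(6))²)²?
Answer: 16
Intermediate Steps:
A(o) = -4 (A(o) = 6 - 10 = -4)
A((0 + y(6))²)² = (-4)² = 16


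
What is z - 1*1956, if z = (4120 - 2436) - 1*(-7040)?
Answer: 6768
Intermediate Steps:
z = 8724 (z = 1684 + 7040 = 8724)
z - 1*1956 = 8724 - 1*1956 = 8724 - 1956 = 6768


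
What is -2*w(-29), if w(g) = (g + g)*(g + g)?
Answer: -6728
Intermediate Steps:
w(g) = 4*g² (w(g) = (2*g)*(2*g) = 4*g²)
-2*w(-29) = -8*(-29)² = -8*841 = -2*3364 = -6728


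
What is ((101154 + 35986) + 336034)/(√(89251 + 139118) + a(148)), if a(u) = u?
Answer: -70029752/206465 + 473174*√228369/206465 ≈ 756.01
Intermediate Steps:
((101154 + 35986) + 336034)/(√(89251 + 139118) + a(148)) = ((101154 + 35986) + 336034)/(√(89251 + 139118) + 148) = (137140 + 336034)/(√228369 + 148) = 473174/(148 + √228369)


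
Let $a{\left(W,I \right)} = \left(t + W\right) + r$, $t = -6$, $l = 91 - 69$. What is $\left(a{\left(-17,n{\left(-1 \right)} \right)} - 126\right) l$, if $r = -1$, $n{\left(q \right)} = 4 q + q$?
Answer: $-3300$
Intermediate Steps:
$n{\left(q \right)} = 5 q$
$l = 22$
$a{\left(W,I \right)} = -7 + W$ ($a{\left(W,I \right)} = \left(-6 + W\right) - 1 = -7 + W$)
$\left(a{\left(-17,n{\left(-1 \right)} \right)} - 126\right) l = \left(\left(-7 - 17\right) - 126\right) 22 = \left(-24 - 126\right) 22 = \left(-150\right) 22 = -3300$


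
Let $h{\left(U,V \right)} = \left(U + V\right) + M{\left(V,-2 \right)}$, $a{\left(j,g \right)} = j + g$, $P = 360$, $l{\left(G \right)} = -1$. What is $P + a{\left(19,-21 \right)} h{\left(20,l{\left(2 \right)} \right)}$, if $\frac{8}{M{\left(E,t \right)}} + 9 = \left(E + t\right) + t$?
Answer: $\frac{2262}{7} \approx 323.14$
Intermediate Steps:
$M{\left(E,t \right)} = \frac{8}{-9 + E + 2 t}$ ($M{\left(E,t \right)} = \frac{8}{-9 + \left(\left(E + t\right) + t\right)} = \frac{8}{-9 + \left(E + 2 t\right)} = \frac{8}{-9 + E + 2 t}$)
$a{\left(j,g \right)} = g + j$
$h{\left(U,V \right)} = U + V + \frac{8}{-13 + V}$ ($h{\left(U,V \right)} = \left(U + V\right) + \frac{8}{-9 + V + 2 \left(-2\right)} = \left(U + V\right) + \frac{8}{-9 + V - 4} = \left(U + V\right) + \frac{8}{-13 + V} = U + V + \frac{8}{-13 + V}$)
$P + a{\left(19,-21 \right)} h{\left(20,l{\left(2 \right)} \right)} = 360 + \left(-21 + 19\right) \frac{8 + \left(-13 - 1\right) \left(20 - 1\right)}{-13 - 1} = 360 - 2 \frac{8 - 266}{-14} = 360 - 2 \left(- \frac{8 - 266}{14}\right) = 360 - 2 \left(\left(- \frac{1}{14}\right) \left(-258\right)\right) = 360 - \frac{258}{7} = \frac{2262}{7}$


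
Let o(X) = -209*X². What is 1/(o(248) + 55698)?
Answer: -1/12798638 ≈ -7.8133e-8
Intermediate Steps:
1/(o(248) + 55698) = 1/(-209*248² + 55698) = 1/(-209*61504 + 55698) = 1/(-12854336 + 55698) = 1/(-12798638) = -1/12798638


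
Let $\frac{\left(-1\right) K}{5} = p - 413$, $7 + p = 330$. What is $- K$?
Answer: $-450$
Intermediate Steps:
$p = 323$ ($p = -7 + 330 = 323$)
$K = 450$ ($K = - 5 \left(323 - 413\right) = \left(-5\right) \left(-90\right) = 450$)
$- K = \left(-1\right) 450 = -450$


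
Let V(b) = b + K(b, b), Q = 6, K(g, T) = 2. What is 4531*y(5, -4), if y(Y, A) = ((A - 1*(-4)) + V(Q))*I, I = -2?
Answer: -72496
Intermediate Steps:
V(b) = 2 + b (V(b) = b + 2 = 2 + b)
y(Y, A) = -24 - 2*A (y(Y, A) = ((A - 1*(-4)) + (2 + 6))*(-2) = ((A + 4) + 8)*(-2) = ((4 + A) + 8)*(-2) = (12 + A)*(-2) = -24 - 2*A)
4531*y(5, -4) = 4531*(-24 - 2*(-4)) = 4531*(-24 + 8) = 4531*(-16) = -72496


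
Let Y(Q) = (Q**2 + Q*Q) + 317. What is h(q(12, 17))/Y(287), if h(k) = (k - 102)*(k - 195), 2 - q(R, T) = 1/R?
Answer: 2782717/23767920 ≈ 0.11708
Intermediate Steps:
q(R, T) = 2 - 1/R
h(k) = (-195 + k)*(-102 + k) (h(k) = (-102 + k)*(-195 + k) = (-195 + k)*(-102 + k))
Y(Q) = 317 + 2*Q**2 (Y(Q) = (Q**2 + Q**2) + 317 = 2*Q**2 + 317 = 317 + 2*Q**2)
h(q(12, 17))/Y(287) = (19890 + (2 - 1/12)**2 - 297*(2 - 1/12))/(317 + 2*287**2) = (19890 + (2 - 1*1/12)**2 - 297*(2 - 1*1/12))/(317 + 2*82369) = (19890 + (2 - 1/12)**2 - 297*(2 - 1/12))/(317 + 164738) = (19890 + (23/12)**2 - 297*23/12)/165055 = (19890 + 529/144 - 2277/4)*(1/165055) = (2782717/144)*(1/165055) = 2782717/23767920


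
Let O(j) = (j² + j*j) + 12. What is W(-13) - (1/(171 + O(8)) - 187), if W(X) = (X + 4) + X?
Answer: 51314/311 ≈ 165.00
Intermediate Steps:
W(X) = 4 + 2*X (W(X) = (4 + X) + X = 4 + 2*X)
O(j) = 12 + 2*j² (O(j) = (j² + j²) + 12 = 2*j² + 12 = 12 + 2*j²)
W(-13) - (1/(171 + O(8)) - 187) = (4 + 2*(-13)) - (1/(171 + (12 + 2*8²)) - 187) = (4 - 26) - (1/(171 + (12 + 2*64)) - 187) = -22 - (1/(171 + (12 + 128)) - 187) = -22 - (1/(171 + 140) - 187) = -22 - (1/311 - 187) = -22 - 1*(-58156/311) = -22 + 58156/311 = 51314/311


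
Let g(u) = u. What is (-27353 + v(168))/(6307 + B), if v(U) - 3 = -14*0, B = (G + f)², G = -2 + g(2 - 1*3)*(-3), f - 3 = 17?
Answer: -13675/3374 ≈ -4.0531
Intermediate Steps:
f = 20 (f = 3 + 17 = 20)
G = 1 (G = -2 + (2 - 1*3)*(-3) = -2 + (2 - 3)*(-3) = -2 - 1*(-3) = -2 + 3 = 1)
B = 441 (B = (1 + 20)² = 21² = 441)
v(U) = 3 (v(U) = 3 - 14*0 = 3 + 0 = 3)
(-27353 + v(168))/(6307 + B) = (-27353 + 3)/(6307 + 441) = -27350/6748 = -27350*1/6748 = -13675/3374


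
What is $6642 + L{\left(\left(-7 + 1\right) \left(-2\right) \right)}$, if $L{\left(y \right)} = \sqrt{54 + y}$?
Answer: $6642 + \sqrt{66} \approx 6650.1$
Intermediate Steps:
$6642 + L{\left(\left(-7 + 1\right) \left(-2\right) \right)} = 6642 + \sqrt{54 + \left(-7 + 1\right) \left(-2\right)} = 6642 + \sqrt{54 - -12} = 6642 + \sqrt{54 + 12} = 6642 + \sqrt{66}$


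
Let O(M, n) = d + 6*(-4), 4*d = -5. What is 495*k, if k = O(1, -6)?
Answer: -49995/4 ≈ -12499.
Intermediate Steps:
d = -5/4 (d = (¼)*(-5) = -5/4 ≈ -1.2500)
O(M, n) = -101/4 (O(M, n) = -5/4 + 6*(-4) = -5/4 - 24 = -101/4)
k = -101/4 ≈ -25.250
495*k = 495*(-101/4) = -49995/4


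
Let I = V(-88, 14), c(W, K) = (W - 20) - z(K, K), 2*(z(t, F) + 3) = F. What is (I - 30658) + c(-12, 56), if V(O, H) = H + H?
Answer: -30687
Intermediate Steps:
z(t, F) = -3 + F/2
c(W, K) = -17 + W - K/2 (c(W, K) = (W - 20) - (-3 + K/2) = (-20 + W) + (3 - K/2) = -17 + W - K/2)
V(O, H) = 2*H
I = 28 (I = 2*14 = 28)
(I - 30658) + c(-12, 56) = (28 - 30658) + (-17 - 12 - ½*56) = -30630 + (-17 - 12 - 28) = -30630 - 57 = -30687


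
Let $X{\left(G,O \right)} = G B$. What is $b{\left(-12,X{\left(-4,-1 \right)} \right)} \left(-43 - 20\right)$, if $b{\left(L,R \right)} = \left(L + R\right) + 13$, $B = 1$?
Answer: $189$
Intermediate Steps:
$X{\left(G,O \right)} = G$ ($X{\left(G,O \right)} = G 1 = G$)
$b{\left(L,R \right)} = 13 + L + R$
$b{\left(-12,X{\left(-4,-1 \right)} \right)} \left(-43 - 20\right) = \left(13 - 12 - 4\right) \left(-43 - 20\right) = \left(-3\right) \left(-63\right) = 189$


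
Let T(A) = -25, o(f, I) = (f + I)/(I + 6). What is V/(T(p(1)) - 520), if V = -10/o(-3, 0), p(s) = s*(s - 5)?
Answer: -4/109 ≈ -0.036697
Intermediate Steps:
o(f, I) = (I + f)/(6 + I)
p(s) = s*(-5 + s)
V = 20 (V = -10*(6 + 0)/(0 - 3) = -10/(-3/6) = -10/((⅙)*(-3)) = -10/(-½) = -10*(-2) = 20)
V/(T(p(1)) - 520) = 20/(-25 - 520) = 20/(-545) = -1/545*20 = -4/109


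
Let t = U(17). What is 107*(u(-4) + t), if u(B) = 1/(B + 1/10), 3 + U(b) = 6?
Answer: 11449/39 ≈ 293.56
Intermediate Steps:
U(b) = 3 (U(b) = -3 + 6 = 3)
t = 3
u(B) = 1/(⅒ + B) (u(B) = 1/(B + ⅒) = 1/(⅒ + B))
107*(u(-4) + t) = 107*(10/(1 + 10*(-4)) + 3) = 107*(10/(1 - 40) + 3) = 107*(10/(-39) + 3) = 107*(10*(-1/39) + 3) = 107*(-10/39 + 3) = 107*(107/39) = 11449/39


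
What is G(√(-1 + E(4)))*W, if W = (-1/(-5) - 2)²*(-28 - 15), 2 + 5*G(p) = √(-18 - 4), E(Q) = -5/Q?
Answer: 6966/125 - 3483*I*√22/125 ≈ 55.728 - 130.69*I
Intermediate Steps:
G(p) = -⅖ + I*√22/5 (G(p) = -⅖ + √(-18 - 4)/5 = -⅖ + √(-22)/5 = -⅖ + (I*√22)/5 = -⅖ + I*√22/5)
W = -3483/25 (W = (-1*(-⅕) - 2)²*(-43) = (⅕ - 2)²*(-43) = (-9/5)²*(-43) = (81/25)*(-43) = -3483/25 ≈ -139.32)
G(√(-1 + E(4)))*W = (-⅖ + I*√22/5)*(-3483/25) = 6966/125 - 3483*I*√22/125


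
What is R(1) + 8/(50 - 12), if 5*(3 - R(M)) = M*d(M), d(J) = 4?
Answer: 229/95 ≈ 2.4105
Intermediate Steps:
R(M) = 3 - 4*M/5 (R(M) = 3 - M*4/5 = 3 - 4*M/5)
R(1) + 8/(50 - 12) = (3 - 4/5*1) + 8/(50 - 12) = (3 - 4/5) + 8/38 = 11/5 + (1/38)*8 = 11/5 + 4/19 = 229/95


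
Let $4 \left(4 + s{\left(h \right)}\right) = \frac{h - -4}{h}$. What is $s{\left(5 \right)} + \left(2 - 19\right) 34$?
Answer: $- \frac{11631}{20} \approx -581.55$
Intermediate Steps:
$s{\left(h \right)} = -4 + \frac{4 + h}{4 h}$ ($s{\left(h \right)} = -4 + \frac{\left(h - -4\right) \frac{1}{h}}{4} = -4 + \frac{\left(h + 4\right) \frac{1}{h}}{4} = -4 + \frac{\left(4 + h\right) \frac{1}{h}}{4} = -4 + \frac{\frac{1}{h} \left(4 + h\right)}{4} = -4 + \frac{4 + h}{4 h}$)
$s{\left(5 \right)} + \left(2 - 19\right) 34 = \left(- \frac{15}{4} + \frac{1}{5}\right) + \left(2 - 19\right) 34 = - \frac{71}{20} - 578 = - \frac{11631}{20}$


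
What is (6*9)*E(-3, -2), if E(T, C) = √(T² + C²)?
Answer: 54*√13 ≈ 194.70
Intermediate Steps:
E(T, C) = √(C² + T²)
(6*9)*E(-3, -2) = (6*9)*√((-2)² + (-3)²) = 54*√(4 + 9) = 54*√13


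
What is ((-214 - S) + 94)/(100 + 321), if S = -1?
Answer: -119/421 ≈ -0.28266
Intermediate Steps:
((-214 - S) + 94)/(100 + 321) = ((-214 - 1*(-1)) + 94)/(100 + 321) = ((-214 + 1) + 94)/421 = (-213 + 94)*(1/421) = -119*1/421 = -119/421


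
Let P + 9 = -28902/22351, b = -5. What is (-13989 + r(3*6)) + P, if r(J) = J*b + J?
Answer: -314507472/22351 ≈ -14071.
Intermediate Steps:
P = -230061/22351 (P = -9 - 28902/22351 = -230061/22351 ≈ -10.293)
r(J) = -4*J (r(J) = J*(-5) + J = -5*J + J = -4*J)
(-13989 + r(3*6)) + P = (-13989 - 12*6) - 230061/22351 = (-13989 - 4*18) - 230061/22351 = (-13989 - 72) - 230061/22351 = -14061 - 230061/22351 = -314507472/22351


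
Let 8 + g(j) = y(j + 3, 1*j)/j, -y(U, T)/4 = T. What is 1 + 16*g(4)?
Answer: -191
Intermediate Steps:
y(U, T) = -4*T
g(j) = -12 (g(j) = -8 + (-4*j)/j = -8 - 4 = -12)
1 + 16*g(4) = 1 + 16*(-12) = 1 - 192 = -191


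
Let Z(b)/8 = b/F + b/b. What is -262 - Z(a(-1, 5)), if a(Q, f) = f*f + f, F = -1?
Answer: -30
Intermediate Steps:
a(Q, f) = f + f² (a(Q, f) = f² + f = f + f²)
Z(b) = 8 - 8*b (Z(b) = 8*(b/(-1) + b/b) = 8*(b*(-1) + 1) = 8*(-b + 1) = 8*(1 - b) = 8 - 8*b)
-262 - Z(a(-1, 5)) = -262 - (8 - 40*(1 + 5)) = -262 - (8 - 40*6) = -262 - (8 - 8*30) = -262 - (8 - 240) = -262 - 1*(-232) = -262 + 232 = -30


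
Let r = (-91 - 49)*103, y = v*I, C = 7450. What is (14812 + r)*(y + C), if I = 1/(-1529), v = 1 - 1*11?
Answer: 4465295520/1529 ≈ 2.9204e+6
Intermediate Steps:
v = -10 (v = 1 - 11 = -10)
I = -1/1529 ≈ -0.00065402
y = 10/1529 (y = -10*(-1/1529) = 10/1529 ≈ 0.0065402)
r = -14420 (r = -140*103 = -14420)
(14812 + r)*(y + C) = (14812 - 14420)*(10/1529 + 7450) = 392*(11391060/1529) = 4465295520/1529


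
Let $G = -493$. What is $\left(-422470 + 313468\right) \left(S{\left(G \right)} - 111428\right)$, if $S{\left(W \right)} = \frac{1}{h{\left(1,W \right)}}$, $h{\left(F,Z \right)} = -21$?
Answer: $\frac{85021160326}{7} \approx 1.2146 \cdot 10^{10}$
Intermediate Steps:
$S{\left(W \right)} = - \frac{1}{21}$ ($S{\left(W \right)} = \frac{1}{-21} = - \frac{1}{21}$)
$\left(-422470 + 313468\right) \left(S{\left(G \right)} - 111428\right) = \left(-422470 + 313468\right) \left(- \frac{1}{21} - 111428\right) = \left(-109002\right) \left(- \frac{2339989}{21}\right) = \frac{85021160326}{7}$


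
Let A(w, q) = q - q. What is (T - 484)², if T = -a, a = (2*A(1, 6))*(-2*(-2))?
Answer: 234256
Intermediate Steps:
A(w, q) = 0
a = 0 (a = (2*0)*(-2*(-2)) = 0*4 = 0)
T = 0 (T = -1*0 = 0)
(T - 484)² = (0 - 484)² = (-484)² = 234256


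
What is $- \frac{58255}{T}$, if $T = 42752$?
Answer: $- \frac{58255}{42752} \approx -1.3626$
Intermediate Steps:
$- \frac{58255}{T} = - \frac{58255}{42752}$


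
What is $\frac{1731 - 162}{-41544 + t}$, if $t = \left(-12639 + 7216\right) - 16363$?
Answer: $- \frac{523}{21110} \approx -0.024775$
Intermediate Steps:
$t = -21786$ ($t = -5423 - 16363 = -21786$)
$\frac{1731 - 162}{-41544 + t} = \frac{1731 - 162}{-41544 - 21786} = \frac{1569}{-63330} = 1569 \left(- \frac{1}{63330}\right) = - \frac{523}{21110}$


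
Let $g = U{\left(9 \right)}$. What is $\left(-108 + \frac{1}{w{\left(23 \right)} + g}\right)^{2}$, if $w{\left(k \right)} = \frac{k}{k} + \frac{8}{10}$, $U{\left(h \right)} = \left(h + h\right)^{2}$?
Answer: $\frac{30950309329}{2653641} \approx 11663.0$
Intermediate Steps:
$U{\left(h \right)} = 4 h^{2}$ ($U{\left(h \right)} = \left(2 h\right)^{2} = 4 h^{2}$)
$w{\left(k \right)} = \frac{9}{5}$ ($w{\left(k \right)} = 1 + 8 \cdot \frac{1}{10} = 1 + \frac{4}{5} = \frac{9}{5}$)
$g = 324$ ($g = 4 \cdot 9^{2} = 4 \cdot 81 = 324$)
$\left(-108 + \frac{1}{w{\left(23 \right)} + g}\right)^{2} = \left(-108 + \frac{1}{\frac{9}{5} + 324}\right)^{2} = \left(-108 + \frac{1}{\frac{1629}{5}}\right)^{2} = \left(-108 + \frac{5}{1629}\right)^{2} = \left(- \frac{175927}{1629}\right)^{2} = \frac{30950309329}{2653641}$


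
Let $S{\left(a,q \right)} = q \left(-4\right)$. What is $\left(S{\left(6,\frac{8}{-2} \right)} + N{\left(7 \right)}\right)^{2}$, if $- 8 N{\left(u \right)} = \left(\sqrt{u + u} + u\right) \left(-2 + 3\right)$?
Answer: $\frac{\left(-121 + \sqrt{14}\right)^{2}}{64} \approx 214.84$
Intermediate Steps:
$S{\left(a,q \right)} = - 4 q$
$N{\left(u \right)} = - \frac{u}{8} - \frac{\sqrt{2} \sqrt{u}}{8}$ ($N{\left(u \right)} = - \frac{\left(\sqrt{u + u} + u\right) \left(-2 + 3\right)}{8} = - \frac{\left(\sqrt{2 u} + u\right) 1}{8} = - \frac{\left(\sqrt{2} \sqrt{u} + u\right) 1}{8} = - \frac{\left(u + \sqrt{2} \sqrt{u}\right) 1}{8} = - \frac{u + \sqrt{2} \sqrt{u}}{8} = - \frac{u}{8} - \frac{\sqrt{2} \sqrt{u}}{8}$)
$\left(S{\left(6,\frac{8}{-2} \right)} + N{\left(7 \right)}\right)^{2} = \left(- 4 \frac{8}{-2} - \left(\frac{7}{8} + \frac{\sqrt{2} \sqrt{7}}{8}\right)\right)^{2} = \left(- 4 \cdot 8 \left(- \frac{1}{2}\right) - \left(\frac{7}{8} + \frac{\sqrt{14}}{8}\right)\right)^{2} = \left(\left(-4\right) \left(-4\right) - \left(\frac{7}{8} + \frac{\sqrt{14}}{8}\right)\right)^{2} = \left(16 - \left(\frac{7}{8} + \frac{\sqrt{14}}{8}\right)\right)^{2} = \left(\frac{121}{8} - \frac{\sqrt{14}}{8}\right)^{2}$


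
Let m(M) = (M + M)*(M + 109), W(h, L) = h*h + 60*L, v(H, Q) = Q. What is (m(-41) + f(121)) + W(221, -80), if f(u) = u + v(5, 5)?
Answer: 38591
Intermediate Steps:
W(h, L) = h² + 60*L
m(M) = 2*M*(109 + M) (m(M) = (2*M)*(109 + M) = 2*M*(109 + M))
f(u) = 5 + u (f(u) = u + 5 = 5 + u)
(m(-41) + f(121)) + W(221, -80) = (2*(-41)*(109 - 41) + (5 + 121)) + (221² + 60*(-80)) = (2*(-41)*68 + 126) + (48841 - 4800) = (-5576 + 126) + 44041 = -5450 + 44041 = 38591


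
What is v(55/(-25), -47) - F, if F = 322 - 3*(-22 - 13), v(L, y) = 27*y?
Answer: -1696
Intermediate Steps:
F = 427 (F = 322 - 3*(-35) = 322 + 105 = 427)
v(55/(-25), -47) - F = 27*(-47) - 1*427 = -1269 - 427 = -1696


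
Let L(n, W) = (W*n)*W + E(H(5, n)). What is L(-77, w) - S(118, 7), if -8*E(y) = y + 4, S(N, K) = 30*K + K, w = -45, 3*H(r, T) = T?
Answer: -3747343/24 ≈ -1.5614e+5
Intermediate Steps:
H(r, T) = T/3
S(N, K) = 31*K
E(y) = -1/2 - y/8 (E(y) = -(y + 4)/8 = -(4 + y)/8 = -1/2 - y/8)
L(n, W) = -1/2 - n/24 + n*W**2 (L(n, W) = (W*n)*W + (-1/2 - n/24) = n*W**2 + (-1/2 - n/24) = -1/2 - n/24 + n*W**2)
L(-77, w) - S(118, 7) = (-1/2 - 1/24*(-77) - 77*(-45)**2) - 31*7 = (-1/2 + 77/24 - 77*2025) - 1*217 = (-1/2 + 77/24 - 155925) - 217 = -3742135/24 - 217 = -3747343/24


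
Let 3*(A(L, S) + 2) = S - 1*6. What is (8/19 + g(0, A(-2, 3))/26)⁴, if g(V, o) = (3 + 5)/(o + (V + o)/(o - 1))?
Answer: 159539531776/24420685509441 ≈ 0.0065330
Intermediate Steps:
A(L, S) = -4 + S/3 (A(L, S) = -2 + (S - 1*6)/3 = -2 + (S - 6)/3 = -2 + (-6 + S)/3 = -2 + (-2 + S/3) = -4 + S/3)
g(V, o) = 8/(o + (V + o)/(-1 + o))
(8/19 + g(0, A(-2, 3))/26)⁴ = (8/19 + (8*(-1 + (-4 + (⅓)*3))/(0 + (-4 + (⅓)*3)²))/26)⁴ = (8*(1/19) + (8*(-1 + (-4 + 1))/(0 + (-4 + 1)²))*(1/26))⁴ = (8/19 + (8*(-1 - 3)/(0 + (-3)²))*(1/26))⁴ = (8/19 + (8*(-4)/(0 + 9))*(1/26))⁴ = (8/19 + (8*(-4)/9)*(1/26))⁴ = (8/19 + (8*(⅑)*(-4))*(1/26))⁴ = (8/19 - 32/9*1/26)⁴ = (8/19 - 16/117)⁴ = (632/2223)⁴ = 159539531776/24420685509441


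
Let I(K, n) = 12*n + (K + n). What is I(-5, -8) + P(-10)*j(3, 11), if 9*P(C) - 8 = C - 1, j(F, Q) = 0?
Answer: -109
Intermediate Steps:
P(C) = 7/9 + C/9 (P(C) = 8/9 + (C - 1)/9 = 8/9 + (-1 + C)/9 = 8/9 + (-⅑ + C/9) = 7/9 + C/9)
I(K, n) = K + 13*n
I(-5, -8) + P(-10)*j(3, 11) = (-5 + 13*(-8)) + (7/9 + (⅑)*(-10))*0 = (-5 - 104) + (7/9 - 10/9)*0 = -109 - ⅓*0 = -109 + 0 = -109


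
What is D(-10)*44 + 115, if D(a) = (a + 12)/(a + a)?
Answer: 553/5 ≈ 110.60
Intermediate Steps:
D(a) = (12 + a)/(2*a) (D(a) = (12 + a)/((2*a)) = (12 + a)*(1/(2*a)) = (12 + a)/(2*a))
D(-10)*44 + 115 = ((½)*(12 - 10)/(-10))*44 + 115 = ((½)*(-⅒)*2)*44 + 115 = -⅒*44 + 115 = -22/5 + 115 = 553/5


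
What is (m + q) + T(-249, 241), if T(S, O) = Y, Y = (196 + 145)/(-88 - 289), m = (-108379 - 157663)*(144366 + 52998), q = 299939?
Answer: -19795068632914/377 ≈ -5.2507e+10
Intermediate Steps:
m = -52507113288 (m = -266042*197364 = -52507113288)
Y = -341/377 (Y = 341/(-377) = 341*(-1/377) = -341/377 ≈ -0.90451)
T(S, O) = -341/377
(m + q) + T(-249, 241) = (-52507113288 + 299939) - 341/377 = -52506813349 - 341/377 = -19795068632914/377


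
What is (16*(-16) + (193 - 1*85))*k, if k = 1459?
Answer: -215932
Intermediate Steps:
(16*(-16) + (193 - 1*85))*k = (16*(-16) + (193 - 1*85))*1459 = (-256 + (193 - 85))*1459 = (-256 + 108)*1459 = -148*1459 = -215932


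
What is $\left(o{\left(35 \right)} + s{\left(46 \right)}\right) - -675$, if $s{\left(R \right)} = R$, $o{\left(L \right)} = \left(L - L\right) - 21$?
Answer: $700$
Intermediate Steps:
$o{\left(L \right)} = -21$ ($o{\left(L \right)} = 0 - 21 = -21$)
$\left(o{\left(35 \right)} + s{\left(46 \right)}\right) - -675 = \left(-21 + 46\right) - -675 = 25 + 675 = 700$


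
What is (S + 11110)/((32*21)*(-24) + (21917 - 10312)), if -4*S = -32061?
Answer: -76501/18092 ≈ -4.2284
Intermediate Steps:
S = 32061/4 (S = -¼*(-32061) = 32061/4 ≈ 8015.3)
(S + 11110)/((32*21)*(-24) + (21917 - 10312)) = (32061/4 + 11110)/((32*21)*(-24) + (21917 - 10312)) = 76501/(4*(672*(-24) + 11605)) = 76501/(4*(-16128 + 11605)) = (76501/4)/(-4523) = (76501/4)*(-1/4523) = -76501/18092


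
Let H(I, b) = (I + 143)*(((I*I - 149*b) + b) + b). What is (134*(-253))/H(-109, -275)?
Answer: -16951/889202 ≈ -0.019063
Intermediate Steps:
H(I, b) = (143 + I)*(I² - 147*b) (H(I, b) = (143 + I)*(((I² - 149*b) + b) + b) = (143 + I)*((I² - 148*b) + b) = (143 + I)*(I² - 147*b))
(134*(-253))/H(-109, -275) = (134*(-253))/((-109)³ - 21021*(-275) + 143*(-109)² - 147*(-109)*(-275)) = -33902/(-1295029 + 5780775 + 143*11881 - 4406325) = -33902/(-1295029 + 5780775 + 1698983 - 4406325) = -33902/1778404 = -33902*1/1778404 = -16951/889202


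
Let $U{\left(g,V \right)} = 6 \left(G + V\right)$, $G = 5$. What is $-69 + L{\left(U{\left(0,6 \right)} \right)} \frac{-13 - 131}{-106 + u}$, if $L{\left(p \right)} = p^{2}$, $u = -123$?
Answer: $\frac{611463}{229} \approx 2670.1$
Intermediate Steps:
$U{\left(g,V \right)} = 30 + 6 V$ ($U{\left(g,V \right)} = 6 \left(5 + V\right) = 30 + 6 V$)
$-69 + L{\left(U{\left(0,6 \right)} \right)} \frac{-13 - 131}{-106 + u} = -69 + \left(30 + 6 \cdot 6\right)^{2} \frac{-13 - 131}{-106 - 123} = -69 + \left(30 + 36\right)^{2} \left(- \frac{144}{-229}\right) = -69 + 66^{2} \left(\left(-144\right) \left(- \frac{1}{229}\right)\right) = -69 + 4356 \cdot \frac{144}{229} = -69 + \frac{627264}{229} = \frac{611463}{229}$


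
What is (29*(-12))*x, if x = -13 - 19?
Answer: 11136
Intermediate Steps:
x = -32
(29*(-12))*x = (29*(-12))*(-32) = -348*(-32) = 11136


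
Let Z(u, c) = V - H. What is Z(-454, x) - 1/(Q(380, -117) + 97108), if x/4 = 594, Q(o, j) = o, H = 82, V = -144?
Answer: -22032289/97488 ≈ -226.00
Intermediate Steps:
x = 2376 (x = 4*594 = 2376)
Z(u, c) = -226 (Z(u, c) = -144 - 1*82 = -144 - 82 = -226)
Z(-454, x) - 1/(Q(380, -117) + 97108) = -226 - 1/(380 + 97108) = -226 - 1/97488 = -22032289/97488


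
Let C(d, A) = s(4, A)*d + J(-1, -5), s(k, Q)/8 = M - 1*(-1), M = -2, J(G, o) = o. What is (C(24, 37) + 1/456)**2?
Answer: 8069608561/207936 ≈ 38808.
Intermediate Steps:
s(k, Q) = -8 (s(k, Q) = 8*(-2 - 1*(-1)) = 8*(-2 + 1) = 8*(-1) = -8)
C(d, A) = -5 - 8*d (C(d, A) = -8*d - 5 = -5 - 8*d)
(C(24, 37) + 1/456)**2 = ((-5 - 8*24) + 1/456)**2 = ((-5 - 192) + 1/456)**2 = (-197 + 1/456)**2 = (-89831/456)**2 = 8069608561/207936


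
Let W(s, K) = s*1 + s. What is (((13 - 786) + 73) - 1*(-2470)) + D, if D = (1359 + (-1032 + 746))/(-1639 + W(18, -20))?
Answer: 2836237/1603 ≈ 1769.3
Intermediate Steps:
W(s, K) = 2*s (W(s, K) = s + s = 2*s)
D = -1073/1603 (D = (1359 + (-1032 + 746))/(-1639 + 2*18) = (1359 - 286)/(-1639 + 36) = 1073/(-1603) = 1073*(-1/1603) = -1073/1603 ≈ -0.66937)
(((13 - 786) + 73) - 1*(-2470)) + D = (((13 - 786) + 73) - 1*(-2470)) - 1073/1603 = ((-773 + 73) + 2470) - 1073/1603 = (-700 + 2470) - 1073/1603 = 1770 - 1073/1603 = 2836237/1603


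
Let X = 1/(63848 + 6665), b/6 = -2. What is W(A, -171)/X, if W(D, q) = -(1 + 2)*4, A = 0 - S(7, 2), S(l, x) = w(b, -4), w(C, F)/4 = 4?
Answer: -846156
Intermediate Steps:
b = -12 (b = 6*(-2) = -12)
w(C, F) = 16 (w(C, F) = 4*4 = 16)
S(l, x) = 16
X = 1/70513 ≈ 1.4182e-5
A = -16 (A = 0 - 1*16 = 0 - 16 = -16)
W(D, q) = -12 (W(D, q) = -3*4 = -1*12 = -12)
W(A, -171)/X = -12/1/70513 = -12*70513 = -846156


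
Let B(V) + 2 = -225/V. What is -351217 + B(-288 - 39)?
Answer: -38282796/109 ≈ -3.5122e+5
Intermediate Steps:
B(V) = -2 - 225/V
-351217 + B(-288 - 39) = -351217 + (-2 - 225/(-288 - 39)) = -351217 + (-2 - 225/(-327)) = -351217 + (-2 - 225*(-1/327)) = -351217 + (-2 + 75/109) = -351217 - 143/109 = -38282796/109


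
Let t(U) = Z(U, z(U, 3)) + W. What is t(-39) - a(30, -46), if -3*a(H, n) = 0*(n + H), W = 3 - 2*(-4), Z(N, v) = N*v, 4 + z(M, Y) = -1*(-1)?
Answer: 128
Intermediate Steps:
z(M, Y) = -3 (z(M, Y) = -4 - 1*(-1) = -4 + 1 = -3)
W = 11 (W = 3 + 8 = 11)
a(H, n) = 0 (a(H, n) = -0*(n + H) = -0*(H + n) = -⅓*0 = 0)
t(U) = 11 - 3*U (t(U) = U*(-3) + 11 = -3*U + 11 = 11 - 3*U)
t(-39) - a(30, -46) = (11 - 3*(-39)) - 1*0 = (11 + 117) + 0 = 128 + 0 = 128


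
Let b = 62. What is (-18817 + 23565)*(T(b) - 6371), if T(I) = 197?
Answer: -29314152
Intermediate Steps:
(-18817 + 23565)*(T(b) - 6371) = (-18817 + 23565)*(197 - 6371) = 4748*(-6174) = -29314152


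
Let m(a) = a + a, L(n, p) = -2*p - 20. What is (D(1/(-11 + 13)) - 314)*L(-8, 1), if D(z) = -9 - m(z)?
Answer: 7128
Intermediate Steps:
L(n, p) = -20 - 2*p
m(a) = 2*a
D(z) = -9 - 2*z
(D(1/(-11 + 13)) - 314)*L(-8, 1) = ((-9 - 2/(-11 + 13)) - 314)*(-20 - 2*1) = ((-9 - 2/2) - 314)*(-20 - 2) = ((-9 - 2*½) - 314)*(-22) = ((-9 - 1) - 314)*(-22) = (-10 - 314)*(-22) = -324*(-22) = 7128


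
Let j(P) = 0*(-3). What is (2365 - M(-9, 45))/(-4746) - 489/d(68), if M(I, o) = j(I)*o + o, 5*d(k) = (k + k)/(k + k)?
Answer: -5803145/2373 ≈ -2445.5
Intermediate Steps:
j(P) = 0
d(k) = 1/5 (d(k) = ((k + k)/(k + k))/5 = ((2*k)/((2*k)))/5 = ((2*k)*(1/(2*k)))/5 = (1/5)*1 = 1/5)
M(I, o) = o (M(I, o) = 0*o + o = 0 + o = o)
(2365 - M(-9, 45))/(-4746) - 489/d(68) = (2365 - 1*45)/(-4746) - 489/1/5 = (2365 - 45)*(-1/4746) - 489*5 = 2320*(-1/4746) - 2445 = -1160/2373 - 2445 = -5803145/2373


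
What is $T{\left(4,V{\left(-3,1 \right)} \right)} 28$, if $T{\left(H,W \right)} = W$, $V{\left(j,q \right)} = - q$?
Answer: $-28$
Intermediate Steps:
$T{\left(4,V{\left(-3,1 \right)} \right)} 28 = \left(-1\right) 1 \cdot 28 = \left(-1\right) 28 = -28$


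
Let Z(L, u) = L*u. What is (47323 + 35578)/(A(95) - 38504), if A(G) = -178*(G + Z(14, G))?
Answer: -82901/292154 ≈ -0.28376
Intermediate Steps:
A(G) = -2670*G (A(G) = -178*(G + 14*G) = -2670*G)
(47323 + 35578)/(A(95) - 38504) = (47323 + 35578)/(-2670*95 - 38504) = 82901/(-253650 - 38504) = 82901/(-292154) = 82901*(-1/292154) = -82901/292154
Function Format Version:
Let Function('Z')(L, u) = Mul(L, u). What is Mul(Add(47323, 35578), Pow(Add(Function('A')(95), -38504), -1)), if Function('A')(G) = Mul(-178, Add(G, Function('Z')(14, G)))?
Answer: Rational(-82901, 292154) ≈ -0.28376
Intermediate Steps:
Function('A')(G) = Mul(-2670, G) (Function('A')(G) = Mul(-178, Add(G, Mul(14, G))) = Mul(-178, Mul(15, G)) = Mul(-2670, G))
Mul(Add(47323, 35578), Pow(Add(Function('A')(95), -38504), -1)) = Mul(Add(47323, 35578), Pow(Add(Mul(-2670, 95), -38504), -1)) = Mul(82901, Pow(Add(-253650, -38504), -1)) = Mul(82901, Pow(-292154, -1)) = Mul(82901, Rational(-1, 292154)) = Rational(-82901, 292154)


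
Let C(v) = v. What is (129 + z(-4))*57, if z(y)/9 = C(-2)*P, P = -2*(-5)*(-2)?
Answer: 27873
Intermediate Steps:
P = -20 (P = 10*(-2) = -20)
z(y) = 360 (z(y) = 9*(-2*(-20)) = 9*40 = 360)
(129 + z(-4))*57 = (129 + 360)*57 = 489*57 = 27873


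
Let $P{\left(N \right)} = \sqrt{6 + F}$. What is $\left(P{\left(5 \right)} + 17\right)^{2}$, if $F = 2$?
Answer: $297 + 68 \sqrt{2} \approx 393.17$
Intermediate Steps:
$P{\left(N \right)} = 2 \sqrt{2}$ ($P{\left(N \right)} = \sqrt{6 + 2} = \sqrt{8} = 2 \sqrt{2}$)
$\left(P{\left(5 \right)} + 17\right)^{2} = \left(2 \sqrt{2} + 17\right)^{2} = \left(17 + 2 \sqrt{2}\right)^{2}$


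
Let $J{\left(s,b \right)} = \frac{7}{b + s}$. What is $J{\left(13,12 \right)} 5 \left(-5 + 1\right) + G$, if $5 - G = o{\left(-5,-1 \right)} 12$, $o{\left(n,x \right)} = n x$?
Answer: $- \frac{303}{5} \approx -60.6$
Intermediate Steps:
$G = -55$ ($G = 5 - \left(-5\right) \left(-1\right) 12 = 5 - 5 \cdot 12 = 5 - 60 = -55$)
$J{\left(13,12 \right)} 5 \left(-5 + 1\right) + G = \frac{7}{12 + 13} \cdot 5 \left(-5 + 1\right) - 55 = \frac{7}{25} \cdot 5 \left(-4\right) - 55 = 7 \cdot \frac{1}{25} \left(-20\right) - 55 = \frac{7}{25} \left(-20\right) - 55 = - \frac{28}{5} - 55 = - \frac{303}{5}$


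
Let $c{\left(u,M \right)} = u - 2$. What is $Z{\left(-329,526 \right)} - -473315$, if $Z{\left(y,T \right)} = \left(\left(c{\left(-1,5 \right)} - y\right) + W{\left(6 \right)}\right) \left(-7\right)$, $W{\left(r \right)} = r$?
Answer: $470991$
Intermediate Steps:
$c{\left(u,M \right)} = -2 + u$
$Z{\left(y,T \right)} = -21 + 7 y$ ($Z{\left(y,T \right)} = \left(\left(\left(-2 - 1\right) - y\right) + 6\right) \left(-7\right) = \left(\left(-3 - y\right) + 6\right) \left(-7\right) = \left(3 - y\right) \left(-7\right) = -21 + 7 y$)
$Z{\left(-329,526 \right)} - -473315 = \left(-21 + 7 \left(-329\right)\right) - -473315 = \left(-21 - 2303\right) + 473315 = -2324 + 473315 = 470991$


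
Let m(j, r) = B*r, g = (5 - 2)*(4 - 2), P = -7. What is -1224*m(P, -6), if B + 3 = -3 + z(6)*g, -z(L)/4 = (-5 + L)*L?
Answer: -1101600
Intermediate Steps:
g = 6 (g = 3*2 = 6)
z(L) = -4*L*(-5 + L) (z(L) = -4*(-5 + L)*L = -4*L*(-5 + L))
B = -150 (B = -3 + (-3 + (4*6*(5 - 1*6))*6) = -3 + (-3 + (4*6*(5 - 6))*6) = -3 + (-3 + (4*6*(-1))*6) = -3 + (-3 - 24*6) = -3 + (-3 - 144) = -3 - 147 = -150)
m(j, r) = -150*r
-1224*m(P, -6) = -(-183600)*(-6) = -1224*900 = -1101600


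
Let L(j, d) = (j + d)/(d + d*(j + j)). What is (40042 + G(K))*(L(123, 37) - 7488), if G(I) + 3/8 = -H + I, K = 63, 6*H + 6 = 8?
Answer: -8233331512252/27417 ≈ -3.0030e+8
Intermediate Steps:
H = ⅓ (H = -1 + (⅙)*8 = -1 + 4/3 = ⅓ ≈ 0.33333)
L(j, d) = (d + j)/(d + 2*d*j) (L(j, d) = (d + j)/(d + d*(2*j)) = (d + j)/(d + 2*d*j))
G(I) = -17/24 + I (G(I) = -3/8 + (-1*⅓ + I) = -3/8 + (-⅓ + I) = -17/24 + I)
(40042 + G(K))*(L(123, 37) - 7488) = (40042 + (-17/24 + 63))*((37 + 123)/(37*(1 + 2*123)) - 7488) = (40042 + 1495/24)*((1/37)*160/(1 + 246) - 7488) = 962503*((1/37)*160/247 - 7488)/24 = 962503*((1/37)*(1/247)*160 - 7488)/24 = 962503*(160/9139 - 7488)/24 = (962503/24)*(-68432672/9139) = -8233331512252/27417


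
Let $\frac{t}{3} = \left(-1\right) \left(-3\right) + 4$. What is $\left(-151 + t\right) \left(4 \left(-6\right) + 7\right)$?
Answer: $2210$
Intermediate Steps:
$t = 21$ ($t = 3 \left(\left(-1\right) \left(-3\right) + 4\right) = 3 \left(3 + 4\right) = 3 \cdot 7 = 21$)
$\left(-151 + t\right) \left(4 \left(-6\right) + 7\right) = \left(-151 + 21\right) \left(4 \left(-6\right) + 7\right) = - 130 \left(-24 + 7\right) = \left(-130\right) \left(-17\right) = 2210$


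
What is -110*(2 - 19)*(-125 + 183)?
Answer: 108460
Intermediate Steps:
-110*(2 - 19)*(-125 + 183) = -(-1870)*58 = -110*(-986) = 108460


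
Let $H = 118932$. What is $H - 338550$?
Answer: $-219618$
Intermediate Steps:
$H - 338550 = 118932 - 338550 = -219618$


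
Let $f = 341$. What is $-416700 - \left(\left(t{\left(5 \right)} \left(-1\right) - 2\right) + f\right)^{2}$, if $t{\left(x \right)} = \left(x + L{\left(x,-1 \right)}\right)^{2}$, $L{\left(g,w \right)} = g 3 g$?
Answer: $-37152421$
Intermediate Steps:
$L{\left(g,w \right)} = 3 g^{2}$ ($L{\left(g,w \right)} = 3 g g = 3 g^{2}$)
$t{\left(x \right)} = \left(x + 3 x^{2}\right)^{2}$
$-416700 - \left(\left(t{\left(5 \right)} \left(-1\right) - 2\right) + f\right)^{2} = -416700 - \left(\left(5^{2} \left(1 + 3 \cdot 5\right)^{2} \left(-1\right) - 2\right) + 341\right)^{2} = -416700 - \left(\left(25 \left(1 + 15\right)^{2} \left(-1\right) - 2\right) + 341\right)^{2} = -416700 - \left(\left(25 \cdot 16^{2} \left(-1\right) - 2\right) + 341\right)^{2} = -416700 - \left(\left(25 \cdot 256 \left(-1\right) - 2\right) + 341\right)^{2} = -416700 - \left(\left(6400 \left(-1\right) - 2\right) + 341\right)^{2} = -416700 - \left(\left(-6400 - 2\right) + 341\right)^{2} = -416700 - \left(-6402 + 341\right)^{2} = -416700 - \left(-6061\right)^{2} = -416700 - 36735721 = -37152421$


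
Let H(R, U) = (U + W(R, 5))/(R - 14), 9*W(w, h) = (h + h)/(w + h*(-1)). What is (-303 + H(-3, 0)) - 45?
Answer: -212971/612 ≈ -347.99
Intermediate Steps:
W(w, h) = 2*h/(9*(w - h)) (W(w, h) = ((h + h)/(w + h*(-1)))/9 = ((2*h)/(w - h))/9 = (2*h/(w - h))/9 = 2*h/(9*(w - h)))
H(R, U) = (U + 10/(9*(-5 + R)))/(-14 + R) (H(R, U) = (U + (2/9)*5/(R - 1*5))/(R - 14) = (U + (2/9)*5/(R - 5))/(-14 + R) = (U + (2/9)*5/(-5 + R))/(-14 + R) = (U + 10/(9*(-5 + R)))/(-14 + R))
(-303 + H(-3, 0)) - 45 = (-303 + (10/9 + 0*(-5 - 3))/((-14 - 3)*(-5 - 3))) - 45 = (-303 + (10/9 + 0*(-8))/(-17*(-8))) - 45 = (-303 - 1/17*(-1/8)*(10/9 + 0)) - 45 = (-303 - 1/17*(-1/8)*10/9) - 45 = (-303 + 5/612) - 45 = -185431/612 - 45 = -212971/612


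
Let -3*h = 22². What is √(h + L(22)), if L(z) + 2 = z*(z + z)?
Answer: √7242/3 ≈ 28.367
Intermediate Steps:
h = -484/3 (h = -⅓*22² = -⅓*484 = -484/3 ≈ -161.33)
L(z) = -2 + 2*z² (L(z) = -2 + z*(z + z) = -2 + z*(2*z) = -2 + 2*z²)
√(h + L(22)) = √(-484/3 + (-2 + 2*22²)) = √(-484/3 + (-2 + 2*484)) = √(-484/3 + (-2 + 968)) = √(-484/3 + 966) = √(2414/3) = √7242/3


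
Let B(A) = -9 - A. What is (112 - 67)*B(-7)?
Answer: -90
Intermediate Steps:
(112 - 67)*B(-7) = (112 - 67)*(-9 - 1*(-7)) = 45*(-9 + 7) = 45*(-2) = -90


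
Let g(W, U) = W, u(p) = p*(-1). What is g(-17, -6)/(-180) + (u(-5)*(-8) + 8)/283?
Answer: -949/50940 ≈ -0.018630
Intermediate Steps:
u(p) = -p
g(-17, -6)/(-180) + (u(-5)*(-8) + 8)/283 = -17/(-180) + (-1*(-5)*(-8) + 8)/283 = -17*(-1/180) + (5*(-8) + 8)*(1/283) = 17/180 + (-40 + 8)*(1/283) = 17/180 - 32*1/283 = 17/180 - 32/283 = -949/50940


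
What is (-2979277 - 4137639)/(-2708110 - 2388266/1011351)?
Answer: 1799425028379/684713036219 ≈ 2.6280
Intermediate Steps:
(-2979277 - 4137639)/(-2708110 - 2388266/1011351) = -7116916/(-2708110 - 2388266*1/1011351) = -7116916/(-2708110 - 2388266/1011351) = -7116916/(-2738852144876/1011351) = -7116916*(-1011351/2738852144876) = 1799425028379/684713036219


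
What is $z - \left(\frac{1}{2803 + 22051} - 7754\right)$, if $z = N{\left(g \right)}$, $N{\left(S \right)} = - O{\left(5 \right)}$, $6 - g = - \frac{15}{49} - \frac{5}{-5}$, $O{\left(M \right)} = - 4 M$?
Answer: $\frac{193214995}{24854} \approx 7774.0$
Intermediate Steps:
$g = \frac{260}{49}$ ($g = 6 - \left(- \frac{15}{49} - \frac{5}{-5}\right) = 6 - \left(\left(-15\right) \frac{1}{49} - -1\right) = 6 - \left(- \frac{15}{49} + 1\right) = 6 - \frac{34}{49} = \frac{260}{49} \approx 5.3061$)
$N{\left(S \right)} = 20$ ($N{\left(S \right)} = - \left(-4\right) 5 = \left(-1\right) \left(-20\right) = 20$)
$z = 20$
$z - \left(\frac{1}{2803 + 22051} - 7754\right) = 20 - \left(\frac{1}{2803 + 22051} - 7754\right) = 20 - \left(\frac{1}{24854} - 7754\right) = 20 - - \frac{192717915}{24854} = 20 + \frac{192717915}{24854} = \frac{193214995}{24854}$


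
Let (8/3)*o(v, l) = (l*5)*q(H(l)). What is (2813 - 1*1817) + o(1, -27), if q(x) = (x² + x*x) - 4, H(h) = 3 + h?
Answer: -114243/2 ≈ -57122.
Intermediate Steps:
q(x) = -4 + 2*x² (q(x) = (x² + x²) - 4 = 2*x² - 4 = -4 + 2*x²)
o(v, l) = 15*l*(-4 + 2*(3 + l)²)/8 (o(v, l) = 3*((l*5)*(-4 + 2*(3 + l)²))/8 = 3*((5*l)*(-4 + 2*(3 + l)²))/8 = 3*(5*l*(-4 + 2*(3 + l)²))/8 = 15*l*(-4 + 2*(3 + l)²)/8)
(2813 - 1*1817) + o(1, -27) = (2813 - 1*1817) + (15/4)*(-27)*(-2 + (3 - 27)²) = (2813 - 1817) + (15/4)*(-27)*(-2 + (-24)²) = 996 + (15/4)*(-27)*(-2 + 576) = 996 + (15/4)*(-27)*574 = 996 - 116235/2 = -114243/2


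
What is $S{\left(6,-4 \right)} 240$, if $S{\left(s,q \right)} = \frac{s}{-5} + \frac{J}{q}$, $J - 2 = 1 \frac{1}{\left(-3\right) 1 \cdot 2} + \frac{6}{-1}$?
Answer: $-38$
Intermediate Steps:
$J = - \frac{25}{6}$ ($J = 2 + \left(1 \frac{1}{\left(-3\right) 1 \cdot 2} + \frac{6}{-1}\right) = 2 + \left(1 \frac{1}{\left(-3\right) 2} + 6 \left(-1\right)\right) = 2 - \left(6 - \frac{1}{-6}\right) = 2 + \left(1 \left(- \frac{1}{6}\right) - 6\right) = 2 - \frac{37}{6} = - \frac{25}{6} \approx -4.1667$)
$S{\left(s,q \right)} = - \frac{25}{6 q} - \frac{s}{5}$ ($S{\left(s,q \right)} = \frac{s}{-5} - \frac{25}{6 q} = s \left(- \frac{1}{5}\right) - \frac{25}{6 q} = - \frac{s}{5} - \frac{25}{6 q} = - \frac{25}{6 q} - \frac{s}{5}$)
$S{\left(6,-4 \right)} 240 = \left(- \frac{25}{6 \left(-4\right)} - \frac{6}{5}\right) 240 = \left(\left(- \frac{25}{6}\right) \left(- \frac{1}{4}\right) - \frac{6}{5}\right) 240 = \left(\frac{25}{24} - \frac{6}{5}\right) 240 = \left(- \frac{19}{120}\right) 240 = -38$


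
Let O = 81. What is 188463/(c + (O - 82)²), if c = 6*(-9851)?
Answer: -188463/59105 ≈ -3.1886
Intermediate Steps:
c = -59106
188463/(c + (O - 82)²) = 188463/(-59106 + (81 - 82)²) = 188463/(-59106 + (-1)²) = 188463/(-59106 + 1) = 188463/(-59105) = 188463*(-1/59105) = -188463/59105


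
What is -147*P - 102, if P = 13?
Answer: -2013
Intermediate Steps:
-147*P - 102 = -147*13 - 102 = -1911 - 102 = -2013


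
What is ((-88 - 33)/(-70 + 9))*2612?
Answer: 316052/61 ≈ 5181.2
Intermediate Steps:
((-88 - 33)/(-70 + 9))*2612 = -121/(-61)*2612 = -121*(-1/61)*2612 = (121/61)*2612 = 316052/61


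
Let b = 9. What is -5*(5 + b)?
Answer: -70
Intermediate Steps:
-5*(5 + b) = -5*(5 + 9) = -5*14 = -70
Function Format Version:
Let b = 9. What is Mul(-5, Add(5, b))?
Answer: -70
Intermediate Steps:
Mul(-5, Add(5, b)) = Mul(-5, Add(5, 9)) = Mul(-5, 14) = -70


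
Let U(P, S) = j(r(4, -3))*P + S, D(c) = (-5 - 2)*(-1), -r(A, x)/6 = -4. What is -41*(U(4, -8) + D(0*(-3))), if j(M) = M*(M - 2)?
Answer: -86551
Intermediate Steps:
r(A, x) = 24 (r(A, x) = -6*(-4) = 24)
j(M) = M*(-2 + M)
D(c) = 7 (D(c) = -7*(-1) = 7)
U(P, S) = S + 528*P (U(P, S) = (24*(-2 + 24))*P + S = (24*22)*P + S = 528*P + S = S + 528*P)
-41*(U(4, -8) + D(0*(-3))) = -41*((-8 + 528*4) + 7) = -41*((-8 + 2112) + 7) = -41*(2104 + 7) = -41*2111 = -86551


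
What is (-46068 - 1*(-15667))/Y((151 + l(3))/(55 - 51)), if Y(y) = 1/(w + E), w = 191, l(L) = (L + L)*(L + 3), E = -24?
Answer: -5076967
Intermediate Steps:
l(L) = 2*L*(3 + L) (l(L) = (2*L)*(3 + L) = 2*L*(3 + L))
Y(y) = 1/167 (Y(y) = 1/(191 - 24) = 1/167)
(-46068 - 1*(-15667))/Y((151 + l(3))/(55 - 51)) = (-46068 - 1*(-15667))/(1/167) = (-46068 + 15667)*167 = -30401*167 = -5076967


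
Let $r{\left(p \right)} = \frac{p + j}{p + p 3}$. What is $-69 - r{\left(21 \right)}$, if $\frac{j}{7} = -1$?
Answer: $- \frac{415}{6} \approx -69.167$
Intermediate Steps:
$j = -7$ ($j = 7 \left(-1\right) = -7$)
$r{\left(p \right)} = \frac{-7 + p}{4 p}$ ($r{\left(p \right)} = \frac{p - 7}{p + p 3} = \frac{-7 + p}{p + 3 p} = \frac{-7 + p}{4 p}$)
$-69 - r{\left(21 \right)} = -69 - \frac{-7 + 21}{4 \cdot 21} = -69 - \frac{1}{4} \cdot \frac{1}{21} \cdot 14 = -69 - \frac{1}{6} = - \frac{415}{6}$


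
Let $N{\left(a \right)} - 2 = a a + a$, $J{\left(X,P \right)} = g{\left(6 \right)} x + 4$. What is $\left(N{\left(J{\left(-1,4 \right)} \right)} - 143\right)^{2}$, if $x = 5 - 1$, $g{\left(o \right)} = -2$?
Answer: $16641$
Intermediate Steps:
$x = 4$
$J{\left(X,P \right)} = -4$ ($J{\left(X,P \right)} = \left(-2\right) 4 + 4 = -8 + 4 = -4$)
$N{\left(a \right)} = 2 + a + a^{2}$ ($N{\left(a \right)} = 2 + \left(a a + a\right) = 2 + \left(a^{2} + a\right) = 2 + \left(a + a^{2}\right) = 2 + a + a^{2}$)
$\left(N{\left(J{\left(-1,4 \right)} \right)} - 143\right)^{2} = \left(\left(2 - 4 + \left(-4\right)^{2}\right) - 143\right)^{2} = \left(\left(2 - 4 + 16\right) - 143\right)^{2} = \left(14 - 143\right)^{2} = \left(-129\right)^{2} = 16641$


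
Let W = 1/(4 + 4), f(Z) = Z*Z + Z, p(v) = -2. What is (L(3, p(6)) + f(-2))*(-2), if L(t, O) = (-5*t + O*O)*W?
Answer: -5/4 ≈ -1.2500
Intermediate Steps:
f(Z) = Z + Z**2 (f(Z) = Z**2 + Z = Z + Z**2)
W = 1/8 ≈ 0.12500
L(t, O) = -5*t/8 + O**2/8 (L(t, O) = (-5*t + O*O)*(1/8) = (-5*t + O**2)*(1/8) = (O**2 - 5*t)*(1/8) = -5*t/8 + O**2/8)
(L(3, p(6)) + f(-2))*(-2) = ((-5/8*3 + (1/8)*(-2)**2) - 2*(1 - 2))*(-2) = ((-15/8 + (1/8)*4) - 2*(-1))*(-2) = ((-15/8 + 1/2) + 2)*(-2) = (-11/8 + 2)*(-2) = (5/8)*(-2) = -5/4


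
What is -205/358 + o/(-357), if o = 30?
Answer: -27975/42602 ≈ -0.65666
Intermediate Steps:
-205/358 + o/(-357) = -205/358 + 30/(-357) = -205*1/358 + 30*(-1/357) = -205/358 - 10/119 = -27975/42602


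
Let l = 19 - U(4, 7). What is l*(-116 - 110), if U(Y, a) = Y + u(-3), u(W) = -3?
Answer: -4068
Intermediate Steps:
U(Y, a) = -3 + Y (U(Y, a) = Y - 3 = -3 + Y)
l = 18 (l = 19 - (-3 + 4) = 19 - 1*1 = 19 - 1 = 18)
l*(-116 - 110) = 18*(-116 - 110) = 18*(-226) = -4068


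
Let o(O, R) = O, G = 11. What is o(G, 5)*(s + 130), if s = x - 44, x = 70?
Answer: 1716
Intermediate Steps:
s = 26 (s = 70 - 44 = 26)
o(G, 5)*(s + 130) = 11*(26 + 130) = 11*156 = 1716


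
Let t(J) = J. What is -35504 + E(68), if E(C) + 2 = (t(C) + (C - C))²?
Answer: -30882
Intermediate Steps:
E(C) = -2 + C² (E(C) = -2 + (C + (C - C))² = -2 + (C + 0)² = -2 + C²)
-35504 + E(68) = -35504 + (-2 + 68²) = -35504 + (-2 + 4624) = -35504 + 4622 = -30882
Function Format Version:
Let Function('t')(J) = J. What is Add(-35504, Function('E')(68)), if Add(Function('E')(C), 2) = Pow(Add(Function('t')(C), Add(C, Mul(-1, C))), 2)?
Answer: -30882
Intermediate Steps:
Function('E')(C) = Add(-2, Pow(C, 2)) (Function('E')(C) = Add(-2, Pow(Add(C, Add(C, Mul(-1, C))), 2)) = Add(-2, Pow(Add(C, 0), 2)) = Add(-2, Pow(C, 2)))
Add(-35504, Function('E')(68)) = Add(-35504, Add(-2, Pow(68, 2))) = Add(-35504, Add(-2, 4624)) = Add(-35504, 4622) = -30882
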